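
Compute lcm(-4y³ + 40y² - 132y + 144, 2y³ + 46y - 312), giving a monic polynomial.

y⁵ - 6y⁴ + 32y³ - 294y² + 1143y - 1404

Repeated division with remainder:
  -4y³ + 40y² - 132y + 144 = (-2)(2y³ + 46y - 312) + (40y² - 40y - 480)
  2y³ + 46y - 312 = ((1/20)y + 1/20)(40y² - 40y - 480) + (72y - 288)
  40y² - 40y - 480 = ((5/9)y + 5/3)(72y - 288) + (0)
Last nonzero remainder: 72y - 288. Dividing through by 72 gives the monic gcd y - 4.
Then lcm(f, g) = f·g / gcd(f, g); expanding and making the result monic gives the answer.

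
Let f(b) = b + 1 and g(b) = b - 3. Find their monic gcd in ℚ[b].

By polynomial division,
  b + 1 = (b - 3) + (4)
  b - 3 = ((1/4)b - 3/4)(4) + (0)
The last nonzero remainder is the constant 4, so the polynomials are coprime and gcd = 1.

1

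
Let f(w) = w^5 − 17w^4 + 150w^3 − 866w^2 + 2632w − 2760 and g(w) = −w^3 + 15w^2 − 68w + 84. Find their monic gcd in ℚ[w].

w^2 − 8w + 12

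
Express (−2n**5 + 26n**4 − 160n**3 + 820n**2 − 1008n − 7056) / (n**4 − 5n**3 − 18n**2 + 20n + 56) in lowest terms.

Repeated division with remainder:
  −2n**5 + 26n**4 − 160n**3 + 820n**2 − 1008n − 7056 = (−2n + 16)(n**4 − 5n**3 − 18n**2 + 20n + 56) + (−116n**3 + 1148n**2 − 1216n − 7952)
  n**4 − 5n**3 − 18n**2 + 20n + 56 = (−(1/116)n − 71/1682)(−116n**3 + 1148n**2 − 1216n − 7952) + ((16800/841)n**2 − (84000/841)n − 235200/841)
  −116n**3 + 1148n**2 − 1216n − 7952 = (−(24389/4200)n + 59711/2100)((16800/841)n**2 − (84000/841)n − 235200/841) + (0)
Last nonzero remainder: (16800/841)n**2 − (84000/841)n − 235200/841. Dividing through by 16800/841 gives the monic gcd n**2 − 5n − 14.
Cancel n**2 − 5n − 14 from numerator and denominator to get the reduced form.

(−2n**3 + 16n**2 − 108n + 504)/(n**2 − 4)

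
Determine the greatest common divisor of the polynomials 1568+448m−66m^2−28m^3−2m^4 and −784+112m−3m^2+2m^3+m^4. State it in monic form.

−28+3m+m^2

Apply the Euclidean algorithm:
  −2m^4−28m^3−66m^2+448m+1568 = (−2)(m^4+2m^3−3m^2+112m−784) + (−24m^3−72m^2+672m)
  m^4+2m^3−3m^2+112m−784 = (−(1/24)m+1/24)(−24m^3−72m^2+672m) + (28m^2+84m−784)
  −24m^3−72m^2+672m = (−(6/7)m)(28m^2+84m−784) + (0)
Last nonzero remainder: 28m^2+84m−784. Dividing through by 28 gives the monic gcd m^2+3m−28.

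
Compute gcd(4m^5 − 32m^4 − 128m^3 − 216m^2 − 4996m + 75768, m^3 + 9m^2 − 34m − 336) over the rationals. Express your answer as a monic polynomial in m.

m^2 + m − 42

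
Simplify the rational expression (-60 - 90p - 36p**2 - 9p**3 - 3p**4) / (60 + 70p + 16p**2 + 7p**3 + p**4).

Repeated division with remainder:
  -3p**4 - 9p**3 - 36p**2 - 90p - 60 = (-3)(p**4 + 7p**3 + 16p**2 + 70p + 60) + (12p**3 + 12p**2 + 120p + 120)
  p**4 + 7p**3 + 16p**2 + 70p + 60 = ((1/12)p + 1/2)(12p**3 + 12p**2 + 120p + 120) + (0)
Last nonzero remainder: 12p**3 + 12p**2 + 120p + 120. Dividing through by 12 gives the monic gcd p**3 + p**2 + 10p + 10.
Cancel p**3 + p**2 + 10p + 10 from numerator and denominator to get the reduced form.

(-6 - 3p)/(6 + p)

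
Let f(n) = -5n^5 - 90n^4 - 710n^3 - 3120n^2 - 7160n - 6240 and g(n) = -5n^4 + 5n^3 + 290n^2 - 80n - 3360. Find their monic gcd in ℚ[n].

n^2 + 10n + 24

Euclidean algorithm in ℚ[n]:
  -5n^5 - 90n^4 - 710n^3 - 3120n^2 - 7160n - 6240 = (n + 19)(-5n^4 + 5n^3 + 290n^2 - 80n - 3360) + (-1095n^3 - 8550n^2 - 2280n + 57600)
  -5n^4 + 5n^3 + 290n^2 - 80n - 3360 = ((1/219)n - 643/15987)(-1095n^3 - 8550n^2 - 2280n + 57600) + (-(231660/5329)n^2 - (2316600/5329)n - 5559840/5329)
  -1095n^3 - 8550n^2 - 2280n + 57600 = ((389017/15444)n - 213160/3861)(-(231660/5329)n^2 - (2316600/5329)n - 5559840/5329) + (0)
Last nonzero remainder: -(231660/5329)n^2 - (2316600/5329)n - 5559840/5329. Dividing through by -231660/5329 gives the monic gcd n^2 + 10n + 24.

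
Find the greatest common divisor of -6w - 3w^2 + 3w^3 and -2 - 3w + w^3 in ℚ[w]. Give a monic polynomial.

-2 - w + w^2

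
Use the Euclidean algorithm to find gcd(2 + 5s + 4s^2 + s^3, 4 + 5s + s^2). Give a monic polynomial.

Euclidean algorithm in ℚ[s]:
  s^3 + 4s^2 + 5s + 2 = (s - 1)(s^2 + 5s + 4) + (6s + 6)
  s^2 + 5s + 4 = ((1/6)s + 2/3)(6s + 6) + (0)
Last nonzero remainder: 6s + 6. Dividing through by 6 gives the monic gcd s + 1.

1 + s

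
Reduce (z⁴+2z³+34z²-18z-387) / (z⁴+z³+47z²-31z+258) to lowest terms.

(z²-9)/(z²-z+6)

By polynomial division,
  z⁴+2z³+34z²-18z-387 = (z⁴+z³+47z²-31z+258) + (z³-13z²+13z-645)
  z⁴+z³+47z²-31z+258 = (z+14)(z³-13z²+13z-645) + (216z²+432z+9288)
  z³-13z²+13z-645 = ((1/216)z-5/72)(216z²+432z+9288) + (0)
Last nonzero remainder: 216z²+432z+9288. Dividing through by 216 gives the monic gcd z²+2z+43.
Cancel z²+2z+43 from numerator and denominator to get the reduced form.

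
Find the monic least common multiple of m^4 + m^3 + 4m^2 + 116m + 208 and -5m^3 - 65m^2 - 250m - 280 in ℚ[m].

Apply the Euclidean algorithm:
  m^4 + m^3 + 4m^2 + 116m + 208 = (-(1/5)m + 12/5)(-5m^3 - 65m^2 - 250m - 280) + (110m^2 + 660m + 880)
  -5m^3 - 65m^2 - 250m - 280 = (-(1/22)m - 7/22)(110m^2 + 660m + 880) + (0)
Last nonzero remainder: 110m^2 + 660m + 880. Dividing through by 110 gives the monic gcd m^2 + 6m + 8.
Then lcm(f, g) = f·g / gcd(f, g); expanding and making the result monic gives the answer.

m^5 + 8m^4 + 11m^3 + 144m^2 + 1020m + 1456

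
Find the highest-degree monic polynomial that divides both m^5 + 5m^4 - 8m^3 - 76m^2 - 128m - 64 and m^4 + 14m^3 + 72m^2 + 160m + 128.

m^2 + 6m + 8

Euclidean algorithm in ℚ[m]:
  m^5 + 5m^4 - 8m^3 - 76m^2 - 128m - 64 = (m - 9)(m^4 + 14m^3 + 72m^2 + 160m + 128) + (46m^3 + 412m^2 + 1184m + 1088)
  m^4 + 14m^3 + 72m^2 + 160m + 128 = ((1/46)m + 58/529)(46m^3 + 412m^2 + 1184m + 1088) + ((576/529)m^2 + (3456/529)m + 4608/529)
  46m^3 + 412m^2 + 1184m + 1088 = ((12167/288)m + 8993/72)((576/529)m^2 + (3456/529)m + 4608/529) + (0)
Last nonzero remainder: (576/529)m^2 + (3456/529)m + 4608/529. Dividing through by 576/529 gives the monic gcd m^2 + 6m + 8.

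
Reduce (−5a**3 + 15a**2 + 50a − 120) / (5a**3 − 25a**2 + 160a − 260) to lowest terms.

(−a**2 + a + 12)/(a**2 − 3a + 26)

By polynomial division,
  −5a**3 + 15a**2 + 50a − 120 = (−1)(5a**3 − 25a**2 + 160a − 260) + (−10a**2 + 210a − 380)
  5a**3 − 25a**2 + 160a − 260 = (−(1/2)a − 8)(−10a**2 + 210a − 380) + (1650a − 3300)
  −10a**2 + 210a − 380 = (−(1/165)a + 19/165)(1650a − 3300) + (0)
Last nonzero remainder: 1650a − 3300. Dividing through by 1650 gives the monic gcd a − 2.
Cancel a − 2 from numerator and denominator to get the reduced form.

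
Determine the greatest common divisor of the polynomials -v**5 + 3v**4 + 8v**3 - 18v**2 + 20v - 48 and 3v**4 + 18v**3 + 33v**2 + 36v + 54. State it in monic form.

Euclidean algorithm in ℚ[v]:
  -v**5 + 3v**4 + 8v**3 - 18v**2 + 20v - 48 = (-(1/3)v + 3)(3v**4 + 18v**3 + 33v**2 + 36v + 54) + (-35v**3 - 105v**2 - 70v - 210)
  3v**4 + 18v**3 + 33v**2 + 36v + 54 = (-(3/35)v - 9/35)(-35v**3 - 105v**2 - 70v - 210) + (0)
Last nonzero remainder: -35v**3 - 105v**2 - 70v - 210. Dividing through by -35 gives the monic gcd v**3 + 3v**2 + 2v + 6.

v**3 + 3v**2 + 2v + 6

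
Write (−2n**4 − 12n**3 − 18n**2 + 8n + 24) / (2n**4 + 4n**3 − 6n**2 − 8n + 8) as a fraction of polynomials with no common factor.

Repeated division with remainder:
  −2n**4 − 12n**3 − 18n**2 + 8n + 24 = (−1)(2n**4 + 4n**3 − 6n**2 − 8n + 8) + (−8n**3 − 24n**2 + 32)
  2n**4 + 4n**3 − 6n**2 − 8n + 8 = (−(1/4)n + 1/4)(−8n**3 − 24n**2 + 32) + (0)
Last nonzero remainder: −8n**3 − 24n**2 + 32. Dividing through by −8 gives the monic gcd n**3 + 3n**2 − 4.
Cancel n**3 + 3n**2 − 4 from numerator and denominator to get the reduced form.

(−n − 3)/(n − 1)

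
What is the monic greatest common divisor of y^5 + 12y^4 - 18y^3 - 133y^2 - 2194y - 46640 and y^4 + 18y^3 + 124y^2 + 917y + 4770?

Euclidean algorithm in ℚ[y]:
  y^5 + 12y^4 - 18y^3 - 133y^2 - 2194y - 46640 = (y - 6)(y^4 + 18y^3 + 124y^2 + 917y + 4770) + (-34y^3 - 306y^2 - 1462y - 18020)
  y^4 + 18y^3 + 124y^2 + 917y + 4770 = (-(1/34)y - 9/34)(-34y^3 - 306y^2 - 1462y - 18020) + (0)
Last nonzero remainder: -34y^3 - 306y^2 - 1462y - 18020. Dividing through by -34 gives the monic gcd y^3 + 9y^2 + 43y + 530.

y^3 + 9y^2 + 43y + 530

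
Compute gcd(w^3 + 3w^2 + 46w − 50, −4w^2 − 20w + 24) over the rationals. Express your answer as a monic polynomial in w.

Euclidean algorithm in ℚ[w]:
  w^3 + 3w^2 + 46w − 50 = (−(1/4)w + 1/2)(−4w^2 − 20w + 24) + (62w − 62)
  −4w^2 − 20w + 24 = (−(2/31)w − 12/31)(62w − 62) + (0)
Last nonzero remainder: 62w − 62. Dividing through by 62 gives the monic gcd w − 1.

w − 1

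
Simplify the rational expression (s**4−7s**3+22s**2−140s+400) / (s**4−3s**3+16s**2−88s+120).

(s**2−9s+20)/(s**2−5s+6)

By polynomial division,
  s**4−7s**3+22s**2−140s+400 = (s**4−3s**3+16s**2−88s+120) + (−4s**3+6s**2−52s+280)
  s**4−3s**3+16s**2−88s+120 = (−(1/4)s+3/8)(−4s**3+6s**2−52s+280) + ((3/4)s**2+(3/2)s+15)
  −4s**3+6s**2−52s+280 = (−(16/3)s+56/3)((3/4)s**2+(3/2)s+15) + (0)
Last nonzero remainder: (3/4)s**2+(3/2)s+15. Dividing through by 3/4 gives the monic gcd s**2+2s+20.
Cancel s**2+2s+20 from numerator and denominator to get the reduced form.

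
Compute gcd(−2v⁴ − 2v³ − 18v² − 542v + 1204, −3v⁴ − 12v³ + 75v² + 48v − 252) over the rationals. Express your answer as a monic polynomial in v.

Repeated division with remainder:
  −2v⁴ − 2v³ − 18v² − 542v + 1204 = (2/3)(−3v⁴ − 12v³ + 75v² + 48v − 252) + (6v³ − 68v² − 574v + 1372)
  −3v⁴ − 12v³ + 75v² + 48v − 252 = (−(1/2)v − 23/3)(6v³ − 68v² − 574v + 1372) + (−(2200/3)v² − (11000/3)v + 30800/3)
  6v³ − 68v² − 574v + 1372 = (−(9/1100)v + 147/1100)(−(2200/3)v² − (11000/3)v + 30800/3) + (0)
Last nonzero remainder: −(2200/3)v² − (11000/3)v + 30800/3. Dividing through by −2200/3 gives the monic gcd v² + 5v − 14.

v² + 5v − 14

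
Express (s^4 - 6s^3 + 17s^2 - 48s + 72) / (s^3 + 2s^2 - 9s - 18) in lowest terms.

(s^3 - 3s^2 + 8s - 24)/(s^2 + 5s + 6)

Repeated division with remainder:
  s^4 - 6s^3 + 17s^2 - 48s + 72 = (s - 8)(s^3 + 2s^2 - 9s - 18) + (42s^2 - 102s - 72)
  s^3 + 2s^2 - 9s - 18 = ((1/42)s + 31/294)(42s^2 - 102s - 72) + ((170/49)s - 510/49)
  42s^2 - 102s - 72 = ((1029/85)s + 588/85)((170/49)s - 510/49) + (0)
Last nonzero remainder: (170/49)s - 510/49. Dividing through by 170/49 gives the monic gcd s - 3.
Cancel s - 3 from numerator and denominator to get the reduced form.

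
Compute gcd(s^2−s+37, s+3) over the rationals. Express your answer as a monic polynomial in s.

1

Repeated division with remainder:
  s^2−s+37 = (s−4)(s+3) + (49)
  s+3 = ((1/49)s+3/49)(49) + (0)
The last nonzero remainder is the constant 49, so the polynomials are coprime and gcd = 1.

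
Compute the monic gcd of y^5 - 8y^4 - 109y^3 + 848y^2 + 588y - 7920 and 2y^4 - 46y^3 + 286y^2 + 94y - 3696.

By polynomial division,
  y^5 - 8y^4 - 109y^3 + 848y^2 + 588y - 7920 = ((1/2)y + 15/2)(2y^4 - 46y^3 + 286y^2 + 94y - 3696) + (93y^3 - 1344y^2 + 1731y + 19800)
  2y^4 - 46y^3 + 286y^2 + 94y - 3696 = ((2/93)y - 530/2883)(93y^3 - 1344y^2 + 1731y + 19800) + ((1632/961)y^2 - (13056/961)y - 53856/961)
  93y^3 - 1344y^2 + 1731y + 19800 = ((29791/544)y - 24025/68)((1632/961)y^2 - (13056/961)y - 53856/961) + (0)
Last nonzero remainder: (1632/961)y^2 - (13056/961)y - 53856/961. Dividing through by 1632/961 gives the monic gcd y^2 - 8y - 33.

y^2 - 8y - 33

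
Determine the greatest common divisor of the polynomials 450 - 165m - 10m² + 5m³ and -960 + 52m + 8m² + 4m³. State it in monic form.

By polynomial division,
  5m³ - 10m² - 165m + 450 = (5/4)(4m³ + 8m² + 52m - 960) + (-20m² - 230m + 1650)
  4m³ + 8m² + 52m - 960 = (-(1/5)m + 19/10)(-20m² - 230m + 1650) + (819m - 4095)
  -20m² - 230m + 1650 = (-(20/819)m - 110/273)(819m - 4095) + (0)
Last nonzero remainder: 819m - 4095. Dividing through by 819 gives the monic gcd m - 5.

-5 + m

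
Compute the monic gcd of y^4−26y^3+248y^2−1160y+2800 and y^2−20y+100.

y^2−20y+100

By polynomial division,
  y^4−26y^3+248y^2−1160y+2800 = (y^2−6y+28)(y^2−20y+100) + (0)
The last nonzero remainder y^2−20y+100 is already monic.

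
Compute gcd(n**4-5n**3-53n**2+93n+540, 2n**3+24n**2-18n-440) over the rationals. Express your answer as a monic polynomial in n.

n**2+n-20

By polynomial division,
  n**4-5n**3-53n**2+93n+540 = ((1/2)n-17/2)(2n**3+24n**2-18n-440) + (160n**2+160n-3200)
  2n**3+24n**2-18n-440 = ((1/80)n+11/80)(160n**2+160n-3200) + (0)
Last nonzero remainder: 160n**2+160n-3200. Dividing through by 160 gives the monic gcd n**2+n-20.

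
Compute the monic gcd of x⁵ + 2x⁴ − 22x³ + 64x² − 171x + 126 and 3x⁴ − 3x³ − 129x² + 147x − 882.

Repeated division with remainder:
  x⁵ + 2x⁴ − 22x³ + 64x² − 171x + 126 = ((1/3)x + 1)(3x⁴ − 3x³ − 129x² + 147x − 882) + (24x³ + 144x² − 24x + 1008)
  3x⁴ − 3x³ − 129x² + 147x − 882 = ((1/8)x − 7/8)(24x³ + 144x² − 24x + 1008) + (0)
Last nonzero remainder: 24x³ + 144x² − 24x + 1008. Dividing through by 24 gives the monic gcd x³ + 6x² − x + 42.

x³ + 6x² − x + 42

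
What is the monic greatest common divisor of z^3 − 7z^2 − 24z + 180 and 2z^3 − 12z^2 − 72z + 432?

z^2 − 12z + 36

Repeated division with remainder:
  z^3 − 7z^2 − 24z + 180 = (1/2)(2z^3 − 12z^2 − 72z + 432) + (−z^2 + 12z − 36)
  2z^3 − 12z^2 − 72z + 432 = (−2z − 12)(−z^2 + 12z − 36) + (0)
Last nonzero remainder: −z^2 + 12z − 36. Dividing through by −1 gives the monic gcd z^2 − 12z + 36.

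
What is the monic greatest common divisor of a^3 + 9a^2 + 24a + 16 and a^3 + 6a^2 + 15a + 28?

a + 4

Repeated division with remainder:
  a^3 + 9a^2 + 24a + 16 = (a^3 + 6a^2 + 15a + 28) + (3a^2 + 9a − 12)
  a^3 + 6a^2 + 15a + 28 = ((1/3)a + 1)(3a^2 + 9a − 12) + (10a + 40)
  3a^2 + 9a − 12 = ((3/10)a − 3/10)(10a + 40) + (0)
Last nonzero remainder: 10a + 40. Dividing through by 10 gives the monic gcd a + 4.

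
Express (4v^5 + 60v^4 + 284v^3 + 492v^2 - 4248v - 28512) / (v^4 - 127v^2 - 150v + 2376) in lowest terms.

Apply the Euclidean algorithm:
  4v^5 + 60v^4 + 284v^3 + 492v^2 - 4248v - 28512 = (4v + 60)(v^4 - 127v^2 - 150v + 2376) + (792v^3 + 8712v^2 - 4752v - 171072)
  v^4 - 127v^2 - 150v + 2376 = ((1/792)v - 1/72)(792v^3 + 8712v^2 - 4752v - 171072) + (0)
Last nonzero remainder: 792v^3 + 8712v^2 - 4752v - 171072. Dividing through by 792 gives the monic gcd v^3 + 11v^2 - 6v - 216.
Cancel v^3 + 11v^2 - 6v - 216 from numerator and denominator to get the reduced form.

(4v^2 + 16v + 132)/(v - 11)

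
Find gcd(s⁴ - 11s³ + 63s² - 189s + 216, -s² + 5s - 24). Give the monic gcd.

s² - 5s + 24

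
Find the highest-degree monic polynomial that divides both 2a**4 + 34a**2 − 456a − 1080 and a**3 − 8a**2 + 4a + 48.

a**2 − 4a − 12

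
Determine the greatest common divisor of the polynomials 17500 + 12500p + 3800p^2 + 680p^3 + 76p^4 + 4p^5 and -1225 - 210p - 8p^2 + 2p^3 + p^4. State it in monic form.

Euclidean algorithm in ℚ[p]:
  4p^5 + 76p^4 + 680p^3 + 3800p^2 + 12500p + 17500 = (4p + 68)(p^4 + 2p^3 - 8p^2 - 210p - 1225) + (576p^3 + 5184p^2 + 31680p + 100800)
  p^4 + 2p^3 - 8p^2 - 210p - 1225 = ((1/576)p - 7/576)(576p^3 + 5184p^2 + 31680p + 100800) + (0)
Last nonzero remainder: 576p^3 + 5184p^2 + 31680p + 100800. Dividing through by 576 gives the monic gcd p^3 + 9p^2 + 55p + 175.

175 + 55p + 9p^2 + p^3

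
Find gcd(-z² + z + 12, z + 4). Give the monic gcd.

Euclidean algorithm in ℚ[z]:
  -z² + z + 12 = (-z + 5)(z + 4) + (-8)
  z + 4 = (-(1/8)z - 1/2)(-8) + (0)
The last nonzero remainder is the constant -8, so the polynomials are coprime and gcd = 1.

1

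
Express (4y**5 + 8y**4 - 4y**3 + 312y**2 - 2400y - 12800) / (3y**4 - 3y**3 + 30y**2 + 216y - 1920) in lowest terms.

(4y**2 - 4y - 80)/(3y - 12)

Euclidean algorithm in ℚ[y]:
  4y**5 + 8y**4 - 4y**3 + 312y**2 - 2400y - 12800 = ((4/3)y + 4)(3y**4 - 3y**3 + 30y**2 + 216y - 1920) + (-32y**3 - 96y**2 - 704y - 5120)
  3y**4 - 3y**3 + 30y**2 + 216y - 1920 = (-(3/32)y + 3/8)(-32y**3 - 96y**2 - 704y - 5120) + (0)
Last nonzero remainder: -32y**3 - 96y**2 - 704y - 5120. Dividing through by -32 gives the monic gcd y**3 + 3y**2 + 22y + 160.
Cancel y**3 + 3y**2 + 22y + 160 from numerator and denominator to get the reduced form.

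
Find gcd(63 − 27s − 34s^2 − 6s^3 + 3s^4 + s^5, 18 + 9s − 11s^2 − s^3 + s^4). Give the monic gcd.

−9 + s^2

By polynomial division,
  s^5 + 3s^4 − 6s^3 − 34s^2 − 27s + 63 = (s + 4)(s^4 − s^3 − 11s^2 + 9s + 18) + (9s^3 + s^2 − 81s − 9)
  s^4 − s^3 − 11s^2 + 9s + 18 = ((1/9)s − 10/81)(9s^3 + s^2 − 81s − 9) + (−(152/81)s^2 + 152/9)
  9s^3 + s^2 − 81s − 9 = (−(729/152)s − 81/152)(−(152/81)s^2 + 152/9) + (0)
Last nonzero remainder: −(152/81)s^2 + 152/9. Dividing through by −152/81 gives the monic gcd s^2 − 9.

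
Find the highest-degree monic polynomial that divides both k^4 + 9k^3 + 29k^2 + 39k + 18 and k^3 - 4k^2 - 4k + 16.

k + 2

By polynomial division,
  k^4 + 9k^3 + 29k^2 + 39k + 18 = (k + 13)(k^3 - 4k^2 - 4k + 16) + (85k^2 + 75k - 190)
  k^3 - 4k^2 - 4k + 16 = ((1/85)k - 83/1445)(85k^2 + 75k - 190) + ((735/289)k + 1470/289)
  85k^2 + 75k - 190 = ((4913/147)k - 5491/147)((735/289)k + 1470/289) + (0)
Last nonzero remainder: (735/289)k + 1470/289. Dividing through by 735/289 gives the monic gcd k + 2.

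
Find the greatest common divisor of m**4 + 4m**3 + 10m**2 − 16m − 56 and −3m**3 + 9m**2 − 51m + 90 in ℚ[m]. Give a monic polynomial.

m − 2

Euclidean algorithm in ℚ[m]:
  m**4 + 4m**3 + 10m**2 − 16m − 56 = (−(1/3)m − 7/3)(−3m**3 + 9m**2 − 51m + 90) + (14m**2 − 105m + 154)
  −3m**3 + 9m**2 − 51m + 90 = (−(3/14)m − 27/28)(14m**2 − 105m + 154) + (−(477/4)m + 477/2)
  14m**2 − 105m + 154 = (−(56/477)m + 308/477)(−(477/4)m + 477/2) + (0)
Last nonzero remainder: −(477/4)m + 477/2. Dividing through by −477/4 gives the monic gcd m − 2.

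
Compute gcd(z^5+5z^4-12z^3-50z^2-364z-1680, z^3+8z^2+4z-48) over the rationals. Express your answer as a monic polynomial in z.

Apply the Euclidean algorithm:
  z^5+5z^4-12z^3-50z^2-364z-1680 = (z^2-3z+8)(z^3+8z^2+4z-48) + (-54z^2-540z-1296)
  z^3+8z^2+4z-48 = (-(1/54)z+1/27)(-54z^2-540z-1296) + (0)
Last nonzero remainder: -54z^2-540z-1296. Dividing through by -54 gives the monic gcd z^2+10z+24.

z^2+10z+24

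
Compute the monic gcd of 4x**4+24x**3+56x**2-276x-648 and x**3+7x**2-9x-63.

x-3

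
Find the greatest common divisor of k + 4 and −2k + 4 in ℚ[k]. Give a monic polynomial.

1

Repeated division with remainder:
  k + 4 = (−1/2)(−2k + 4) + (6)
  −2k + 4 = (−(1/3)k + 2/3)(6) + (0)
The last nonzero remainder is the constant 6, so the polynomials are coprime and gcd = 1.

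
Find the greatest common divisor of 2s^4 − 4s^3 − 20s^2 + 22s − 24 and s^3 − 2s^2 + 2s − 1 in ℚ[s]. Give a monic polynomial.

s^2 − s + 1

Apply the Euclidean algorithm:
  2s^4 − 4s^3 − 20s^2 + 22s − 24 = (2s)(s^3 − 2s^2 + 2s − 1) + (−24s^2 + 24s − 24)
  s^3 − 2s^2 + 2s − 1 = (−(1/24)s + 1/24)(−24s^2 + 24s − 24) + (0)
Last nonzero remainder: −24s^2 + 24s − 24. Dividing through by −24 gives the monic gcd s^2 − s + 1.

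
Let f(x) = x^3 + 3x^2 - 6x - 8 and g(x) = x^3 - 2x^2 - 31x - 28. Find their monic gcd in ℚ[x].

x^2 + 5x + 4

Apply the Euclidean algorithm:
  x^3 + 3x^2 - 6x - 8 = (x^3 - 2x^2 - 31x - 28) + (5x^2 + 25x + 20)
  x^3 - 2x^2 - 31x - 28 = ((1/5)x - 7/5)(5x^2 + 25x + 20) + (0)
Last nonzero remainder: 5x^2 + 25x + 20. Dividing through by 5 gives the monic gcd x^2 + 5x + 4.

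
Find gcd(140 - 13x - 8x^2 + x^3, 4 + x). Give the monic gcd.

Apply the Euclidean algorithm:
  x^3 - 8x^2 - 13x + 140 = (x^2 - 12x + 35)(x + 4) + (0)
The last nonzero remainder x + 4 is already monic.

4 + x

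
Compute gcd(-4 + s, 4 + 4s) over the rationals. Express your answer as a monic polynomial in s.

1

Apply the Euclidean algorithm:
  s - 4 = (1/4)(4s + 4) + (-5)
  4s + 4 = (-(4/5)s - 4/5)(-5) + (0)
The last nonzero remainder is the constant -5, so the polynomials are coprime and gcd = 1.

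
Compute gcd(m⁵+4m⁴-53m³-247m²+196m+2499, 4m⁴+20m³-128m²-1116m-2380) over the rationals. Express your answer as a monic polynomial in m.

Repeated division with remainder:
  m⁵+4m⁴-53m³-247m²+196m+2499 = ((1/4)m-1/4)(4m⁴+20m³-128m²-1116m-2380) + (-16m³+512m+1904)
  4m⁴+20m³-128m²-1116m-2380 = (-(1/4)m-5/4)(-16m³+512m+1904) + (0)
Last nonzero remainder: -16m³+512m+1904. Dividing through by -16 gives the monic gcd m³-32m-119.

m³-32m-119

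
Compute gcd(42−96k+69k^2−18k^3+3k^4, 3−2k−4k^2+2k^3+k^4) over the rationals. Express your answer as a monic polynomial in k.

1−2k+k^2

By polynomial division,
  3k^4−18k^3+69k^2−96k+42 = (3)(k^4+2k^3−4k^2−2k+3) + (−24k^3+81k^2−90k+33)
  k^4+2k^3−4k^2−2k+3 = (−(1/24)k−43/192)(−24k^3+81k^2−90k+33) + ((665/64)k^2−(665/32)k+665/64)
  −24k^3+81k^2−90k+33 = (−(1536/665)k+2112/665)((665/64)k^2−(665/32)k+665/64) + (0)
Last nonzero remainder: (665/64)k^2−(665/32)k+665/64. Dividing through by 665/64 gives the monic gcd k^2−2k+1.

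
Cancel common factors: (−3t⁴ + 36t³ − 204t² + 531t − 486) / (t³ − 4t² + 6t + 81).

Repeated division with remainder:
  −3t⁴ + 36t³ − 204t² + 531t − 486 = (−3t + 24)(t³ − 4t² + 6t + 81) + (−90t² + 630t − 2430)
  t³ − 4t² + 6t + 81 = (−(1/90)t − 1/30)(−90t² + 630t − 2430) + (0)
Last nonzero remainder: −90t² + 630t − 2430. Dividing through by −90 gives the monic gcd t² − 7t + 27.
Cancel t² − 7t + 27 from numerator and denominator to get the reduced form.

(−3t² + 15t − 18)/(t + 3)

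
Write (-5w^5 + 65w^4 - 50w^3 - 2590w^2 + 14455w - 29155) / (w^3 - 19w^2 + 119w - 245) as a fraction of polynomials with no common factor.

(-5w^3 - 5w^2 + 125w - 595)/(w - 5)

By polynomial division,
  -5w^5 + 65w^4 - 50w^3 - 2590w^2 + 14455w - 29155 = (-5w^2 - 30w - 25)(w^3 - 19w^2 + 119w - 245) + (-720w^2 + 10080w - 35280)
  w^3 - 19w^2 + 119w - 245 = (-(1/720)w + 1/144)(-720w^2 + 10080w - 35280) + (0)
Last nonzero remainder: -720w^2 + 10080w - 35280. Dividing through by -720 gives the monic gcd w^2 - 14w + 49.
Cancel w^2 - 14w + 49 from numerator and denominator to get the reduced form.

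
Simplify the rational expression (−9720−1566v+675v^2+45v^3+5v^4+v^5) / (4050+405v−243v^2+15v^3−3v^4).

Euclidean algorithm in ℚ[v]:
  v^5+5v^4+45v^3+675v^2−1566v−9720 = (−(1/3)v−10/3)(−3v^4+15v^3−243v^2+405v+4050) + (14v^3+1134v+3780)
  −3v^4+15v^3−243v^2+405v+4050 = (−(3/14)v+15/14)(14v^3+1134v+3780) + (0)
Last nonzero remainder: 14v^3+1134v+3780. Dividing through by 14 gives the monic gcd v^3+81v+270.
Cancel v^3+81v+270 from numerator and denominator to get the reduced form.

(36−5v−v^2)/(−15+3v)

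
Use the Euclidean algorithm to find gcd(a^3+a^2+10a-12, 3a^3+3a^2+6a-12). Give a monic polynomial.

Repeated division with remainder:
  a^3+a^2+10a-12 = (1/3)(3a^3+3a^2+6a-12) + (8a-8)
  3a^3+3a^2+6a-12 = ((3/8)a^2+(3/4)a+3/2)(8a-8) + (0)
Last nonzero remainder: 8a-8. Dividing through by 8 gives the monic gcd a-1.

a-1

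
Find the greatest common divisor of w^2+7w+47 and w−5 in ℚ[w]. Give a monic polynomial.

Euclidean algorithm in ℚ[w]:
  w^2+7w+47 = (w+12)(w−5) + (107)
  w−5 = ((1/107)w−5/107)(107) + (0)
The last nonzero remainder is the constant 107, so the polynomials are coprime and gcd = 1.

1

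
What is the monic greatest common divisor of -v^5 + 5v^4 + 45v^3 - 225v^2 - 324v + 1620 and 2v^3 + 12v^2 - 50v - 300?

Repeated division with remainder:
  -v^5 + 5v^4 + 45v^3 - 225v^2 - 324v + 1620 = (-(1/2)v^2 + (11/2)v - 23)(2v^3 + 12v^2 - 50v - 300) + (176v^2 + 176v - 5280)
  2v^3 + 12v^2 - 50v - 300 = ((1/88)v + 5/88)(176v^2 + 176v - 5280) + (0)
Last nonzero remainder: 176v^2 + 176v - 5280. Dividing through by 176 gives the monic gcd v^2 + v - 30.

v^2 + v - 30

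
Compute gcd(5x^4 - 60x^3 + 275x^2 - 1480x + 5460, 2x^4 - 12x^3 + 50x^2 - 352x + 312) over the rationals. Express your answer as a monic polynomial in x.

x^3 - 5x^2 + 20x - 156

Euclidean algorithm in ℚ[x]:
  5x^4 - 60x^3 + 275x^2 - 1480x + 5460 = (5/2)(2x^4 - 12x^3 + 50x^2 - 352x + 312) + (-30x^3 + 150x^2 - 600x + 4680)
  2x^4 - 12x^3 + 50x^2 - 352x + 312 = (-(1/15)x + 1/15)(-30x^3 + 150x^2 - 600x + 4680) + (0)
Last nonzero remainder: -30x^3 + 150x^2 - 600x + 4680. Dividing through by -30 gives the monic gcd x^3 - 5x^2 + 20x - 156.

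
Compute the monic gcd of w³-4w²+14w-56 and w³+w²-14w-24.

By polynomial division,
  w³-4w²+14w-56 = (w³+w²-14w-24) + (-5w²+28w-32)
  w³+w²-14w-24 = (-(1/5)w-33/25)(-5w²+28w-32) + ((414/25)w-1656/25)
  -5w²+28w-32 = (-(125/414)w+100/207)((414/25)w-1656/25) + (0)
Last nonzero remainder: (414/25)w-1656/25. Dividing through by 414/25 gives the monic gcd w-4.

w-4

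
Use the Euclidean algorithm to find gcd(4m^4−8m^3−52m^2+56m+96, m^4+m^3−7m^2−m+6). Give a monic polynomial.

By polynomial division,
  4m^4−8m^3−52m^2+56m+96 = (4)(m^4+m^3−7m^2−m+6) + (−12m^3−24m^2+60m+72)
  m^4+m^3−7m^2−m+6 = (−(1/12)m+1/12)(−12m^3−24m^2+60m+72) + (0)
Last nonzero remainder: −12m^3−24m^2+60m+72. Dividing through by −12 gives the monic gcd m^3+2m^2−5m−6.

m^3+2m^2−5m−6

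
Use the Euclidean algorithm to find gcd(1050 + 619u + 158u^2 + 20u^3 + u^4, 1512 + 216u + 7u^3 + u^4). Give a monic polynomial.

42 + 13u + u^2

Repeated division with remainder:
  u^4 + 20u^3 + 158u^2 + 619u + 1050 = (u^4 + 7u^3 + 216u + 1512) + (13u^3 + 158u^2 + 403u - 462)
  u^4 + 7u^3 + 216u + 1512 = ((1/13)u - 67/169)(13u^3 + 158u^2 + 403u - 462) + ((5347/169)u^2 + (5347/13)u + 224574/169)
  13u^3 + 158u^2 + 403u - 462 = ((2197/5347)u - 1859/5347)((5347/169)u^2 + (5347/13)u + 224574/169) + (0)
Last nonzero remainder: (5347/169)u^2 + (5347/13)u + 224574/169. Dividing through by 5347/169 gives the monic gcd u^2 + 13u + 42.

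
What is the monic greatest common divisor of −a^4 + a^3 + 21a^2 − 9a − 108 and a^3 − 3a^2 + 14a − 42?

a − 3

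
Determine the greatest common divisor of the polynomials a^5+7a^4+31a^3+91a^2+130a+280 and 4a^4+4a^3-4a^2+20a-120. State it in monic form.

a^2+5

Euclidean algorithm in ℚ[a]:
  a^5+7a^4+31a^3+91a^2+130a+280 = ((1/4)a+3/2)(4a^4+4a^3-4a^2+20a-120) + (26a^3+92a^2+130a+460)
  4a^4+4a^3-4a^2+20a-120 = ((2/13)a-66/169)(26a^3+92a^2+130a+460) + ((2016/169)a^2+10080/169)
  26a^3+92a^2+130a+460 = ((2197/1008)a+3887/504)((2016/169)a^2+10080/169) + (0)
Last nonzero remainder: (2016/169)a^2+10080/169. Dividing through by 2016/169 gives the monic gcd a^2+5.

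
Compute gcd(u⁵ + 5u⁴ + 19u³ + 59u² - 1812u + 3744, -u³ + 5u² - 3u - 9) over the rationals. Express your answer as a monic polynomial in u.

Apply the Euclidean algorithm:
  u⁵ + 5u⁴ + 19u³ + 59u² - 1812u + 3744 = (-u² - 10u - 66)(-u³ + 5u² - 3u - 9) + (350u² - 2100u + 3150)
  -u³ + 5u² - 3u - 9 = (-(1/350)u - 1/350)(350u² - 2100u + 3150) + (0)
Last nonzero remainder: 350u² - 2100u + 3150. Dividing through by 350 gives the monic gcd u² - 6u + 9.

u² - 6u + 9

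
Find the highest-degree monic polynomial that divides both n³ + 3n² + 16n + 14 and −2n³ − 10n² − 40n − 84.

n² + 2n + 14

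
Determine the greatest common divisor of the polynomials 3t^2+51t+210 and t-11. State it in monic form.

1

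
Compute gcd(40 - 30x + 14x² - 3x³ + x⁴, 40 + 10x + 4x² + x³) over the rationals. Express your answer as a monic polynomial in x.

Repeated division with remainder:
  x⁴ - 3x³ + 14x² - 30x + 40 = (x - 7)(x³ + 4x² + 10x + 40) + (32x² + 320)
  x³ + 4x² + 10x + 40 = ((1/32)x + 1/8)(32x² + 320) + (0)
Last nonzero remainder: 32x² + 320. Dividing through by 32 gives the monic gcd x² + 10.

10 + x²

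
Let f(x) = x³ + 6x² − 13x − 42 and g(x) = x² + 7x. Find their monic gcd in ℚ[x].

x + 7

Apply the Euclidean algorithm:
  x³ + 6x² − 13x − 42 = (x − 1)(x² + 7x) + (−6x − 42)
  x² + 7x = (−(1/6)x)(−6x − 42) + (0)
Last nonzero remainder: −6x − 42. Dividing through by −6 gives the monic gcd x + 7.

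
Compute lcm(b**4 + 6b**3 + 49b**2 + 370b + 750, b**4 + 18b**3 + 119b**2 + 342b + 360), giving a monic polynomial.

Repeated division with remainder:
  b**4 + 6b**3 + 49b**2 + 370b + 750 = (b**4 + 18b**3 + 119b**2 + 342b + 360) + (-12b**3 - 70b**2 + 28b + 390)
  b**4 + 18b**3 + 119b**2 + 342b + 360 = (-(1/12)b - 73/72)(-12b**3 - 70b**2 + 28b + 390) + ((1813/36)b**2 + (3626/9)b + 9065/12)
  -12b**3 - 70b**2 + 28b + 390 = (-(432/1813)b + 936/1813)((1813/36)b**2 + (3626/9)b + 9065/12) + (0)
Last nonzero remainder: (1813/36)b**2 + (3626/9)b + 9065/12. Dividing through by 1813/36 gives the monic gcd b**2 + 8b + 15.
Then lcm(f, g) = f·g / gcd(f, g); expanding and making the result monic gives the answer.

b**6 + 16b**5 + 133b**4 + 1004b**3 + 5626b**2 + 16380b + 18000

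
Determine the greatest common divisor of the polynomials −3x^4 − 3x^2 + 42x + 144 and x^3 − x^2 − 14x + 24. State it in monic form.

x − 3

By polynomial division,
  −3x^4 − 3x^2 + 42x + 144 = (−3x − 3)(x^3 − x^2 − 14x + 24) + (−48x^2 + 72x + 216)
  x^3 − x^2 − 14x + 24 = (−(1/48)x − 1/96)(−48x^2 + 72x + 216) + (−(35/4)x + 105/4)
  −48x^2 + 72x + 216 = ((192/35)x + 288/35)(−(35/4)x + 105/4) + (0)
Last nonzero remainder: −(35/4)x + 105/4. Dividing through by −35/4 gives the monic gcd x − 3.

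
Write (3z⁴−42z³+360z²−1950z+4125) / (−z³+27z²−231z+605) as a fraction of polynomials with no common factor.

(−3z³+27z²−225z+825)/(z²−22z+121)

Euclidean algorithm in ℚ[z]:
  3z⁴−42z³+360z²−1950z+4125 = (−3z−39)(−z³+27z²−231z+605) + (720z²−9144z+27720)
  −z³+27z²−231z+605 = (−(1/720)z+143/7200)(720z²−9144z+27720) + (−(1089/100)z+1089/20)
  720z²−9144z+27720 = (−(8000/121)z+5600/11)(−(1089/100)z+1089/20) + (0)
Last nonzero remainder: −(1089/100)z+1089/20. Dividing through by −1089/100 gives the monic gcd z−5.
Cancel z−5 from numerator and denominator to get the reduced form.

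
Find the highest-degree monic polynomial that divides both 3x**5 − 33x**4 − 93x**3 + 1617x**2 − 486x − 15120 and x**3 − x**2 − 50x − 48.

By polynomial division,
  3x**5 − 33x**4 − 93x**3 + 1617x**2 − 486x − 15120 = (3x**2 − 30x + 27)(x**3 − x**2 − 50x − 48) + (288x**2 − 576x − 13824)
  x**3 − x**2 − 50x − 48 = ((1/288)x + 1/288)(288x**2 − 576x − 13824) + (0)
Last nonzero remainder: 288x**2 − 576x − 13824. Dividing through by 288 gives the monic gcd x**2 − 2x − 48.

x**2 − 2x − 48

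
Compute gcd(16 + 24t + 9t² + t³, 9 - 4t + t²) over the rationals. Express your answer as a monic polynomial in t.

Repeated division with remainder:
  t³ + 9t² + 24t + 16 = (t + 13)(t² - 4t + 9) + (67t - 101)
  t² - 4t + 9 = ((1/67)t - 167/4489)(67t - 101) + (23534/4489)
  67t - 101 = ((300763/23534)t - 453389/23534)(23534/4489) + (0)
The last nonzero remainder is the constant 23534/4489, so the polynomials are coprime and gcd = 1.

1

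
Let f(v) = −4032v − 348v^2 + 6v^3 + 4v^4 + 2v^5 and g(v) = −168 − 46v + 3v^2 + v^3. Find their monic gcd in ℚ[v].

−42 − v + v^2

By polynomial division,
  2v^5 + 4v^4 + 6v^3 − 348v^2 − 4032v = (2v^2 − 2v + 104)(v^3 + 3v^2 − 46v − 168) + (−416v^2 + 416v + 17472)
  v^3 + 3v^2 − 46v − 168 = (−(1/416)v − 1/104)(−416v^2 + 416v + 17472) + (0)
Last nonzero remainder: −416v^2 + 416v + 17472. Dividing through by −416 gives the monic gcd v^2 − v − 42.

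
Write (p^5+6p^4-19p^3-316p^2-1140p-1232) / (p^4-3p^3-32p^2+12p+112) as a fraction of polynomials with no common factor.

(p^2+7p+22)/(p-2)

By polynomial division,
  p^5+6p^4-19p^3-316p^2-1140p-1232 = (p+9)(p^4-3p^3-32p^2+12p+112) + (40p^3-40p^2-1360p-2240)
  p^4-3p^3-32p^2+12p+112 = ((1/40)p-1/20)(40p^3-40p^2-1360p-2240) + (0)
Last nonzero remainder: 40p^3-40p^2-1360p-2240. Dividing through by 40 gives the monic gcd p^3-p^2-34p-56.
Cancel p^3-p^2-34p-56 from numerator and denominator to get the reduced form.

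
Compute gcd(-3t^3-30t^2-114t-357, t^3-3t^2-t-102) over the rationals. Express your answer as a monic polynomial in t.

t^2+3t+17

Euclidean algorithm in ℚ[t]:
  -3t^3-30t^2-114t-357 = (-3)(t^3-3t^2-t-102) + (-39t^2-117t-663)
  t^3-3t^2-t-102 = (-(1/39)t+2/13)(-39t^2-117t-663) + (0)
Last nonzero remainder: -39t^2-117t-663. Dividing through by -39 gives the monic gcd t^2+3t+17.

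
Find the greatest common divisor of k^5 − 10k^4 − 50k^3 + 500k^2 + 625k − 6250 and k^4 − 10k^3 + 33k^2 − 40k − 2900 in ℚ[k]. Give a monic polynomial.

k^2 − 5k − 50

By polynomial division,
  k^5 − 10k^4 − 50k^3 + 500k^2 + 625k − 6250 = (k)(k^4 − 10k^3 + 33k^2 − 40k − 2900) + (−83k^3 + 540k^2 + 3525k − 6250)
  k^4 − 10k^3 + 33k^2 − 40k − 2900 = (−(1/83)k + 290/6889)(−83k^3 + 540k^2 + 3525k − 6250) + ((363312/6889)k^2 − (1816560/6889)k − 18165600/6889)
  −83k^3 + 540k^2 + 3525k − 6250 = (−(571787/363312)k + 861125/363312)((363312/6889)k^2 − (1816560/6889)k − 18165600/6889) + (0)
Last nonzero remainder: (363312/6889)k^2 − (1816560/6889)k − 18165600/6889. Dividing through by 363312/6889 gives the monic gcd k^2 − 5k − 50.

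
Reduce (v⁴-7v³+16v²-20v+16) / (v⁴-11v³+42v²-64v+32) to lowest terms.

(v²-v+2)/(v²-5v+4)

Repeated division with remainder:
  v⁴-7v³+16v²-20v+16 = (v⁴-11v³+42v²-64v+32) + (4v³-26v²+44v-16)
  v⁴-11v³+42v²-64v+32 = ((1/4)v-9/8)(4v³-26v²+44v-16) + ((7/4)v²-(21/2)v+14)
  4v³-26v²+44v-16 = ((16/7)v-8/7)((7/4)v²-(21/2)v+14) + (0)
Last nonzero remainder: (7/4)v²-(21/2)v+14. Dividing through by 7/4 gives the monic gcd v²-6v+8.
Cancel v²-6v+8 from numerator and denominator to get the reduced form.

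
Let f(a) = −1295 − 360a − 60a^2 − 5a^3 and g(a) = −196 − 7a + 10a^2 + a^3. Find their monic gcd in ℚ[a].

7 + a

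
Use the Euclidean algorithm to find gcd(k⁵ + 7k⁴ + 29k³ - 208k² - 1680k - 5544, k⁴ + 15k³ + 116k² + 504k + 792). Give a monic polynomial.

k² + 6k + 44

Euclidean algorithm in ℚ[k]:
  k⁵ + 7k⁴ + 29k³ - 208k² - 1680k - 5544 = (k - 8)(k⁴ + 15k³ + 116k² + 504k + 792) + (33k³ + 216k² + 1560k + 792)
  k⁴ + 15k³ + 116k² + 504k + 792 = ((1/33)k + 31/121)(33k³ + 216k² + 1560k + 792) + ((1620/121)k² + (9720/121)k + 6480/11)
  33k³ + 216k² + 1560k + 792 = ((1331/540)k + 121/90)((1620/121)k² + (9720/121)k + 6480/11) + (0)
Last nonzero remainder: (1620/121)k² + (9720/121)k + 6480/11. Dividing through by 1620/121 gives the monic gcd k² + 6k + 44.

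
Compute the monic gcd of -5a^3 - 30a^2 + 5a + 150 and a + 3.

a + 3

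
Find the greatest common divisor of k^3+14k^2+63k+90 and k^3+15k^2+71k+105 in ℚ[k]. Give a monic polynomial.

k^2+8k+15

Repeated division with remainder:
  k^3+14k^2+63k+90 = (k^3+15k^2+71k+105) + (-k^2-8k-15)
  k^3+15k^2+71k+105 = (-k-7)(-k^2-8k-15) + (0)
Last nonzero remainder: -k^2-8k-15. Dividing through by -1 gives the monic gcd k^2+8k+15.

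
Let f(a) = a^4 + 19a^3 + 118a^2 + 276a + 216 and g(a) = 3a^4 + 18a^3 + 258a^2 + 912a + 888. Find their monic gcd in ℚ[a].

By polynomial division,
  a^4 + 19a^3 + 118a^2 + 276a + 216 = (1/3)(3a^4 + 18a^3 + 258a^2 + 912a + 888) + (13a^3 + 32a^2 - 28a - 80)
  3a^4 + 18a^3 + 258a^2 + 912a + 888 = ((3/13)a + 138/169)(13a^3 + 32a^2 - 28a - 80) + ((40278/169)a^2 + (161112/169)a + 161112/169)
  13a^3 + 32a^2 - 28a - 80 = ((2197/40278)a - 1690/20139)((40278/169)a^2 + (161112/169)a + 161112/169) + (0)
Last nonzero remainder: (40278/169)a^2 + (161112/169)a + 161112/169. Dividing through by 40278/169 gives the monic gcd a^2 + 4a + 4.

a^2 + 4a + 4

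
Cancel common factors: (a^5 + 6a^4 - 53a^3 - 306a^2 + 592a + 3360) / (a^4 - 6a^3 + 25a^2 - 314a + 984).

(a^3 + 16a^2 + 83a + 140)/(a^2 + 4a + 41)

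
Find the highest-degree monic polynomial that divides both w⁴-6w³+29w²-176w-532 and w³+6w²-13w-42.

w+2

By polynomial division,
  w⁴-6w³+29w²-176w-532 = (w-12)(w³+6w²-13w-42) + (114w²-290w-1036)
  w³+6w²-13w-42 = ((1/114)w+487/6498)(114w²-290w-1036) + ((57904/3249)w+115808/3249)
  114w²-290w-1036 = ((185193/28952)w-120213/4136)((57904/3249)w+115808/3249) + (0)
Last nonzero remainder: (57904/3249)w+115808/3249. Dividing through by 57904/3249 gives the monic gcd w+2.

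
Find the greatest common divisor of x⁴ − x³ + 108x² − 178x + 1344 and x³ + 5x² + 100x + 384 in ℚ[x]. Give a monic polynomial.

x² + x + 96

Repeated division with remainder:
  x⁴ − x³ + 108x² − 178x + 1344 = (x − 6)(x³ + 5x² + 100x + 384) + (38x² + 38x + 3648)
  x³ + 5x² + 100x + 384 = ((1/38)x + 2/19)(38x² + 38x + 3648) + (0)
Last nonzero remainder: 38x² + 38x + 3648. Dividing through by 38 gives the monic gcd x² + x + 96.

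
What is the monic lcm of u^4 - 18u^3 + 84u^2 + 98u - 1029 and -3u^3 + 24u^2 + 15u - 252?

Apply the Euclidean algorithm:
  u^4 - 18u^3 + 84u^2 + 98u - 1029 = (-(1/3)u + 10/3)(-3u^3 + 24u^2 + 15u - 252) + (9u^2 - 36u - 189)
  -3u^3 + 24u^2 + 15u - 252 = (-(1/3)u + 4/3)(9u^2 - 36u - 189) + (0)
Last nonzero remainder: 9u^2 - 36u - 189. Dividing through by 9 gives the monic gcd u^2 - 4u - 21.
Then lcm(f, g) = f·g / gcd(f, g); expanding and making the result monic gives the answer.

u^5 - 22u^4 + 156u^3 - 238u^2 - 1421u + 4116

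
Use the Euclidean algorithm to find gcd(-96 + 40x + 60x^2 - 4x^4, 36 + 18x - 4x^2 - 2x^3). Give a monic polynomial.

Repeated division with remainder:
  -4x^4 + 60x^2 + 40x - 96 = (2x - 4)(-2x^3 - 4x^2 + 18x + 36) + (8x^2 + 40x + 48)
  -2x^3 - 4x^2 + 18x + 36 = (-(1/4)x + 3/4)(8x^2 + 40x + 48) + (0)
Last nonzero remainder: 8x^2 + 40x + 48. Dividing through by 8 gives the monic gcd x^2 + 5x + 6.

6 + 5x + x^2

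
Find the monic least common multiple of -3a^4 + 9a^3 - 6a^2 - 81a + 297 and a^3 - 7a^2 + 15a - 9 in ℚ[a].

a^6 - 7a^5 + 17a^4 + 10a^3 - 201a^2 + 477a - 297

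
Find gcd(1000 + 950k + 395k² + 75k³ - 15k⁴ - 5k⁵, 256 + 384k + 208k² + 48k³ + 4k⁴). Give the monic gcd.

8 + 6k + k²

By polynomial division,
  -5k⁵ - 15k⁴ + 75k³ + 395k² + 950k + 1000 = (-(5/4)k + 45/4)(4k⁴ + 48k³ + 208k² + 384k + 256) + (-205k³ - 1465k² - 3050k - 1880)
  4k⁴ + 48k³ + 208k² + 384k + 256 = (-(4/205)k - 796/8405)(-205k³ - 1465k² - 3050k - 1880) + ((16380/1681)k² + (98280/1681)k + 131040/1681)
  -205k³ - 1465k² - 3050k - 1880 = (-(68921/3276)k - 79007/3276)((16380/1681)k² + (98280/1681)k + 131040/1681) + (0)
Last nonzero remainder: (16380/1681)k² + (98280/1681)k + 131040/1681. Dividing through by 16380/1681 gives the monic gcd k² + 6k + 8.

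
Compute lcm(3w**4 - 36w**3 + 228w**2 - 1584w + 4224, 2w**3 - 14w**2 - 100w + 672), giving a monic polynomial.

w**6 - 11w**5 + 22w**4 + 52w**3 - 2312w**2 + 23584w - 59136

By polynomial division,
  3w**4 - 36w**3 + 228w**2 - 1584w + 4224 = ((3/2)w - 15/2)(2w**3 - 14w**2 - 100w + 672) + (273w**2 - 3342w + 9264)
  2w**3 - 14w**2 - 100w + 672 = ((2/273)w + 318/8281)(273w**2 - 3342w + 9264) + (-(327360/8281)w + 2618880/8281)
  273w**2 - 3342w + 9264 = (-(753571/109120)w + 1598233/54560)(-(327360/8281)w + 2618880/8281) + (0)
Last nonzero remainder: -(327360/8281)w + 2618880/8281. Dividing through by -327360/8281 gives the monic gcd w - 8.
Then lcm(f, g) = f·g / gcd(f, g); expanding and making the result monic gives the answer.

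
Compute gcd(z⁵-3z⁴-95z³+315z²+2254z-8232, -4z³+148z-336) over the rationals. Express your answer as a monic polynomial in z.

By polynomial division,
  z⁵-3z⁴-95z³+315z²+2254z-8232 = (-(1/4)z²+(3/4)z+29/2)(-4z³+148z-336) + (120z²+360z-3360)
  -4z³+148z-336 = (-(1/30)z+1/10)(120z²+360z-3360) + (0)
Last nonzero remainder: 120z²+360z-3360. Dividing through by 120 gives the monic gcd z²+3z-28.

z²+3z-28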